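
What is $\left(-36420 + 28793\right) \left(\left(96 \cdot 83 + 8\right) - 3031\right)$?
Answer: $-37715515$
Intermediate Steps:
$\left(-36420 + 28793\right) \left(\left(96 \cdot 83 + 8\right) - 3031\right) = - 7627 \left(\left(7968 + 8\right) - 3031\right) = - 7627 \left(7976 - 3031\right) = \left(-7627\right) 4945 = -37715515$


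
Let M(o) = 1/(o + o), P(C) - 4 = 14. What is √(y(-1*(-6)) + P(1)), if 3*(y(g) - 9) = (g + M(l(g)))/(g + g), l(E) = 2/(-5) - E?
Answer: √62587/48 ≈ 5.2120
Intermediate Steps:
P(C) = 18 (P(C) = 4 + 14 = 18)
l(E) = -⅖ - E (l(E) = 2*(-⅕) - E = -⅖ - E)
M(o) = 1/(2*o)
y(g) = 9 + (g + 1/(2*(-⅖ - g)))/(6*g) (y(g) = 9 + ((g + 1/(2*(-⅖ - g)))/(g + g))/3 = 9 + ((g + 1/(2*(-⅖ - g)))/((2*g)))/3 = 9 + ((g + 1/(2*(-⅖ - g)))*(1/(2*g)))/3 = 9 + ((g + 1/(2*(-⅖ - g)))/(2*g))/3 = 9 + (g + 1/(2*(-⅖ - g)))/(6*g))
√(y(-1*(-6)) + P(1)) = √(5*(-1 + 22*(-1*(-6))*(2 + 5*(-1*(-6))))/(12*((-1*(-6)))*(2 + 5*(-1*(-6)))) + 18) = √((5/12)*(-1 + 22*6*(2 + 5*6))/(6*(2 + 5*6)) + 18) = √((5/12)*(⅙)*(-1 + 22*6*(2 + 30))/(2 + 30) + 18) = √((5/12)*(⅙)*(-1 + 22*6*32)/32 + 18) = √((5/12)*(⅙)*(1/32)*(-1 + 4224) + 18) = √((5/12)*(⅙)*(1/32)*4223 + 18) = √(21115/2304 + 18) = √(62587/2304) = √62587/48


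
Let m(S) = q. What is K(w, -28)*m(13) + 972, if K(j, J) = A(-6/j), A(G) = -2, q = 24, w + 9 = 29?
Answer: 924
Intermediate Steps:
w = 20 (w = -9 + 29 = 20)
m(S) = 24
K(j, J) = -2
K(w, -28)*m(13) + 972 = -2*24 + 972 = -48 + 972 = 924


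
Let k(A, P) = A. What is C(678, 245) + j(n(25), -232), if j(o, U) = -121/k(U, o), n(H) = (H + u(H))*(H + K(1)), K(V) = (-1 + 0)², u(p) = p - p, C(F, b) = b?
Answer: 56961/232 ≈ 245.52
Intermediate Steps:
u(p) = 0
K(V) = 1 (K(V) = (-1)² = 1)
n(H) = H*(1 + H) (n(H) = (H + 0)*(H + 1) = H*(1 + H))
j(o, U) = -121/U
C(678, 245) + j(n(25), -232) = 245 - 121/(-232) = 245 - 121*(-1/232) = 245 + 121/232 = 56961/232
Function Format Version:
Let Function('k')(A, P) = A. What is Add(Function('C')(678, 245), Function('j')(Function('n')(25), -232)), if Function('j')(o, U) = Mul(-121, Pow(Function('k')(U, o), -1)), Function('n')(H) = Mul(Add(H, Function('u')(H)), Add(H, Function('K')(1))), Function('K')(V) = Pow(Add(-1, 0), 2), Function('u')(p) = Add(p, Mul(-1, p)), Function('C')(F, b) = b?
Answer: Rational(56961, 232) ≈ 245.52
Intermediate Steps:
Function('u')(p) = 0
Function('K')(V) = 1 (Function('K')(V) = Pow(-1, 2) = 1)
Function('n')(H) = Mul(H, Add(1, H)) (Function('n')(H) = Mul(Add(H, 0), Add(H, 1)) = Mul(H, Add(1, H)))
Function('j')(o, U) = Mul(-121, Pow(U, -1))
Add(Function('C')(678, 245), Function('j')(Function('n')(25), -232)) = Add(245, Mul(-121, Pow(-232, -1))) = Add(245, Mul(-121, Rational(-1, 232))) = Add(245, Rational(121, 232)) = Rational(56961, 232)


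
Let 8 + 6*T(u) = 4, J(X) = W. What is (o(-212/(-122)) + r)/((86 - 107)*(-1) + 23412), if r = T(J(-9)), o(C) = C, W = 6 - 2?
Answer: 196/4288239 ≈ 4.5706e-5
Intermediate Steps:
W = 4
J(X) = 4
T(u) = -⅔ (T(u) = -4/3 + (⅙)*4 = -4/3 + ⅔ = -⅔)
r = -⅔ ≈ -0.66667
(o(-212/(-122)) + r)/((86 - 107)*(-1) + 23412) = (-212/(-122) - ⅔)/((86 - 107)*(-1) + 23412) = (-212*(-1/122) - ⅔)/(-21*(-1) + 23412) = (106/61 - ⅔)/(21 + 23412) = (196/183)/23433 = (196/183)*(1/23433) = 196/4288239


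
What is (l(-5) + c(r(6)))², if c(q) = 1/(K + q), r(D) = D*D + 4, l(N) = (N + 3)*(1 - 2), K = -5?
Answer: 5041/1225 ≈ 4.1151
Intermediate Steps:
l(N) = -3 - N (l(N) = (3 + N)*(-1) = -3 - N)
r(D) = 4 + D² (r(D) = D² + 4 = 4 + D²)
c(q) = 1/(-5 + q)
(l(-5) + c(r(6)))² = ((-3 - 1*(-5)) + 1/(-5 + (4 + 6²)))² = ((-3 + 5) + 1/(-5 + (4 + 36)))² = (2 + 1/(-5 + 40))² = (2 + 1/35)² = (71/35)² = 5041/1225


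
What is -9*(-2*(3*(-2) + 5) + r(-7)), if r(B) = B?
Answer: 45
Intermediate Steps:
-9*(-2*(3*(-2) + 5) + r(-7)) = -9*(-2*(3*(-2) + 5) - 7) = -9*(-2*(-6 + 5) - 7) = -9*(-2*(-1) - 7) = -9*(2 - 7) = -9*(-5) = 45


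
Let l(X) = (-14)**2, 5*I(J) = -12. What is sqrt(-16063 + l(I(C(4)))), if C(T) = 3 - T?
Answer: 3*I*sqrt(1763) ≈ 125.96*I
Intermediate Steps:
I(J) = -12/5 (I(J) = (1/5)*(-12) = -12/5)
l(X) = 196
sqrt(-16063 + l(I(C(4)))) = sqrt(-16063 + 196) = sqrt(-15867) = 3*I*sqrt(1763)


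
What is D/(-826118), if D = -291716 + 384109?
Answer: -92393/826118 ≈ -0.11184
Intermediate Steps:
D = 92393
D/(-826118) = 92393/(-826118) = 92393*(-1/826118) = -92393/826118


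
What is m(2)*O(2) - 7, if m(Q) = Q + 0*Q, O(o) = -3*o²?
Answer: -31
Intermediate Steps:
m(Q) = Q (m(Q) = Q + 0 = Q)
m(2)*O(2) - 7 = 2*(-3*2²) - 7 = 2*(-3*4) - 7 = 2*(-12) - 7 = -24 - 7 = -31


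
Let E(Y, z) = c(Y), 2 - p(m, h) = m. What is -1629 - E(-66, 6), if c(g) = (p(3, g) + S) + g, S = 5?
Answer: -1567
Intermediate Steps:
p(m, h) = 2 - m
c(g) = 4 + g (c(g) = ((2 - 1*3) + 5) + g = ((2 - 3) + 5) + g = (-1 + 5) + g = 4 + g)
E(Y, z) = 4 + Y
-1629 - E(-66, 6) = -1629 - (4 - 66) = -1629 - 1*(-62) = -1629 + 62 = -1567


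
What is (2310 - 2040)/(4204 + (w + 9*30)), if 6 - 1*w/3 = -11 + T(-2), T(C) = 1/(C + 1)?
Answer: 135/2264 ≈ 0.059629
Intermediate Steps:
T(C) = 1/(1 + C)
w = 54 (w = 18 - 3*(-11 + 1/(1 - 2)) = 18 - 3*(-11 + 1/(-1)) = 18 - 3*(-11 - 1) = 18 - 3*(-12) = 18 + 36 = 54)
(2310 - 2040)/(4204 + (w + 9*30)) = (2310 - 2040)/(4204 + (54 + 9*30)) = 270/(4204 + (54 + 270)) = 270/(4204 + 324) = 270/4528 = 270*(1/4528) = 135/2264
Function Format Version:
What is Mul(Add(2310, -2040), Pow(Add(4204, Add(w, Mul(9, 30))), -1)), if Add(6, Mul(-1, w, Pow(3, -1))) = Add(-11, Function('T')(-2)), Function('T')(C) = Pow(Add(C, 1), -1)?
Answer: Rational(135, 2264) ≈ 0.059629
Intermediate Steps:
Function('T')(C) = Pow(Add(1, C), -1)
w = 54 (w = Add(18, Mul(-3, Add(-11, Pow(Add(1, -2), -1)))) = Add(18, Mul(-3, Add(-11, Pow(-1, -1)))) = Add(18, Mul(-3, Add(-11, -1))) = Add(18, Mul(-3, -12)) = Add(18, 36) = 54)
Mul(Add(2310, -2040), Pow(Add(4204, Add(w, Mul(9, 30))), -1)) = Mul(Add(2310, -2040), Pow(Add(4204, Add(54, Mul(9, 30))), -1)) = Mul(270, Pow(Add(4204, Add(54, 270)), -1)) = Mul(270, Pow(Add(4204, 324), -1)) = Mul(270, Pow(4528, -1)) = Mul(270, Rational(1, 4528)) = Rational(135, 2264)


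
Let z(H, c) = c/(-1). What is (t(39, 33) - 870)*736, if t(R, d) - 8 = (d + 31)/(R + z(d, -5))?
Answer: -6966976/11 ≈ -6.3336e+5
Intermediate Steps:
z(H, c) = -c (z(H, c) = c*(-1) = -c)
t(R, d) = 8 + (31 + d)/(5 + R) (t(R, d) = 8 + (d + 31)/(R - 1*(-5)) = 8 + (31 + d)/(R + 5) = 8 + (31 + d)/(5 + R))
(t(39, 33) - 870)*736 = ((71 + 33 + 8*39)/(5 + 39) - 870)*736 = ((71 + 33 + 312)/44 - 870)*736 = ((1/44)*416 - 870)*736 = (104/11 - 870)*736 = -9466/11*736 = -6966976/11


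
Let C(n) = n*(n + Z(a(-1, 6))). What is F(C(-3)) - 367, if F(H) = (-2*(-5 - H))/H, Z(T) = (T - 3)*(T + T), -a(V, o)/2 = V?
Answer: -7655/21 ≈ -364.52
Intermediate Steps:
a(V, o) = -2*V
Z(T) = 2*T*(-3 + T) (Z(T) = (-3 + T)*(2*T) = 2*T*(-3 + T))
C(n) = n*(-4 + n) (C(n) = n*(n + 2*(-2*(-1))*(-3 - 2*(-1))) = n*(n + 2*2*(-3 + 2)) = n*(n + 2*2*(-1)) = n*(n - 4) = n*(-4 + n))
F(H) = (10 + 2*H)/H
F(C(-3)) - 367 = (2 + 10/((-3*(-4 - 3)))) - 367 = (2 + 10/((-3*(-7)))) - 367 = (2 + 10/21) - 367 = 52/21 - 367 = -7655/21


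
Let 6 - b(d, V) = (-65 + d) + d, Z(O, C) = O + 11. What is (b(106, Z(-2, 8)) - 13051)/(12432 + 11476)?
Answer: -3298/5977 ≈ -0.55178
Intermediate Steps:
Z(O, C) = 11 + O
b(d, V) = 71 - 2*d (b(d, V) = 6 - ((-65 + d) + d) = 6 - (-65 + 2*d) = 6 + (65 - 2*d) = 71 - 2*d)
(b(106, Z(-2, 8)) - 13051)/(12432 + 11476) = ((71 - 2*106) - 13051)/(12432 + 11476) = ((71 - 212) - 13051)/23908 = (-141 - 13051)*(1/23908) = -13192*1/23908 = -3298/5977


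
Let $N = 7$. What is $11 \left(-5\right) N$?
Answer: $-385$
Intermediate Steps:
$11 \left(-5\right) N = 11 \left(-5\right) 7 = \left(-55\right) 7 = -385$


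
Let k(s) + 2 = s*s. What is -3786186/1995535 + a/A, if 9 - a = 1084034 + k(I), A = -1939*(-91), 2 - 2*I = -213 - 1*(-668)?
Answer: -11734600025091/1408440620860 ≈ -8.3316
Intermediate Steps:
I = -453/2 (I = 1 - (-213 - 1*(-668))/2 = 1 - (-213 + 668)/2 = 1 - ½*455 = 1 - 455/2 = -453/2 ≈ -226.50)
A = 176449
k(s) = -2 + s² (k(s) = -2 + s*s = -2 + s²)
a = -4541301/4 (a = 9 - (1084034 + (-2 + (-453/2)²)) = 9 - (1084034 + (-2 + 205209/4)) = 9 - (1084034 + 205201/4) = 9 - 1*4541337/4 = 9 - 4541337/4 = -4541301/4 ≈ -1.1353e+6)
-3786186/1995535 + a/A = -3786186/1995535 - 4541301/4/176449 = -3786186*1/1995535 - 4541301/4*1/176449 = -3786186/1995535 - 4541301/705796 = -11734600025091/1408440620860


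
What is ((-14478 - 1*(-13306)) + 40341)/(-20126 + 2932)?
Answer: -39169/17194 ≈ -2.2781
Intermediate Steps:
((-14478 - 1*(-13306)) + 40341)/(-20126 + 2932) = ((-14478 + 13306) + 40341)/(-17194) = (-1172 + 40341)*(-1/17194) = 39169*(-1/17194) = -39169/17194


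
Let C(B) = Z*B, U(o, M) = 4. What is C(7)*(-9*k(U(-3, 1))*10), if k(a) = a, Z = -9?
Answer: 22680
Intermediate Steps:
C(B) = -9*B
C(7)*(-9*k(U(-3, 1))*10) = (-9*7)*(-9*4*10) = -(-2268)*10 = -63*(-360) = 22680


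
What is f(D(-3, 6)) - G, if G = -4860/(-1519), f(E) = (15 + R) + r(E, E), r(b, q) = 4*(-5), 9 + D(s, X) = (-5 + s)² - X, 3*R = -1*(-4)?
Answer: -31289/4557 ≈ -6.8661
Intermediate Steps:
R = 4/3 (R = (-1*(-4))/3 = (⅓)*4 = 4/3 ≈ 1.3333)
D(s, X) = -9 + (-5 + s)² - X (D(s, X) = -9 + ((-5 + s)² - X) = -9 + (-5 + s)² - X)
r(b, q) = -20
f(E) = -11/3 (f(E) = (15 + 4/3) - 20 = 49/3 - 20 = -11/3)
G = 4860/1519 (G = -4860*(-1/1519) = 4860/1519 ≈ 3.1995)
f(D(-3, 6)) - G = -11/3 - 1*4860/1519 = -11/3 - 4860/1519 = -31289/4557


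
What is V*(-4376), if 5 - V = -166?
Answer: -748296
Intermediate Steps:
V = 171 (V = 5 - 1*(-166) = 5 + 166 = 171)
V*(-4376) = 171*(-4376) = -748296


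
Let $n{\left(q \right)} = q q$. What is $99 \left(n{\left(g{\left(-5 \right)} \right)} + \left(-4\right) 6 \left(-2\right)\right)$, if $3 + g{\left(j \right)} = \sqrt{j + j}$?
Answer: $4653 - 594 i \sqrt{10} \approx 4653.0 - 1878.4 i$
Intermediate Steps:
$g{\left(j \right)} = -3 + \sqrt{2} \sqrt{j}$ ($g{\left(j \right)} = -3 + \sqrt{j + j} = -3 + \sqrt{2 j} = -3 + \sqrt{2} \sqrt{j}$)
$n{\left(q \right)} = q^{2}$
$99 \left(n{\left(g{\left(-5 \right)} \right)} + \left(-4\right) 6 \left(-2\right)\right) = 99 \left(\left(-3 + \sqrt{2} \sqrt{-5}\right)^{2} + \left(-4\right) 6 \left(-2\right)\right) = 99 \left(\left(-3 + \sqrt{2} i \sqrt{5}\right)^{2} - -48\right) = 99 \left(\left(-3 + i \sqrt{10}\right)^{2} + 48\right) = 99 \left(48 + \left(-3 + i \sqrt{10}\right)^{2}\right) = 4752 + 99 \left(-3 + i \sqrt{10}\right)^{2}$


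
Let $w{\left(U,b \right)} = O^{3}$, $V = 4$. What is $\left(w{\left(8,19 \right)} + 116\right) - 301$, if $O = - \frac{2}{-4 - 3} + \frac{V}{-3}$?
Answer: $- \frac{1723933}{9261} \approx -186.15$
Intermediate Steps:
$O = - \frac{22}{21}$ ($O = - \frac{2}{-4 - 3} + \frac{4}{-3} = - \frac{2}{-4 - 3} + 4 \left(- \frac{1}{3}\right) = - \frac{2}{-7} - \frac{4}{3} = \left(-2\right) \left(- \frac{1}{7}\right) - \frac{4}{3} = \frac{2}{7} - \frac{4}{3} = - \frac{22}{21} \approx -1.0476$)
$w{\left(U,b \right)} = - \frac{10648}{9261}$ ($w{\left(U,b \right)} = \left(- \frac{22}{21}\right)^{3} = - \frac{10648}{9261}$)
$\left(w{\left(8,19 \right)} + 116\right) - 301 = \left(- \frac{10648}{9261} + 116\right) - 301 = \frac{1063628}{9261} - 301 = - \frac{1723933}{9261}$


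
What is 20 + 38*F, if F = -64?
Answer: -2412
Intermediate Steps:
20 + 38*F = 20 + 38*(-64) = 20 - 2432 = -2412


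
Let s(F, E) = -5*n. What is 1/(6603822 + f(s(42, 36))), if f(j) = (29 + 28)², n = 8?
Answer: 1/6607071 ≈ 1.5135e-7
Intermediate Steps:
s(F, E) = -40 (s(F, E) = -5*8 = -40)
f(j) = 3249 (f(j) = 57² = 3249)
1/(6603822 + f(s(42, 36))) = 1/(6603822 + 3249) = 1/6607071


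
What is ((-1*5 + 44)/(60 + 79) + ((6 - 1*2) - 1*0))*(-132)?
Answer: -78540/139 ≈ -565.04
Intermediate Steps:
((-1*5 + 44)/(60 + 79) + ((6 - 1*2) - 1*0))*(-132) = ((-5 + 44)/139 + ((6 - 2) + 0))*(-132) = (39*(1/139) + (4 + 0))*(-132) = (39/139 + 4)*(-132) = (595/139)*(-132) = -78540/139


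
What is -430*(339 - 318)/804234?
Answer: -1505/134039 ≈ -0.011228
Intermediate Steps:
-430*(339 - 318)/804234 = -430*21/804234 = -9030/804234 = -1*1505/134039 = -1505/134039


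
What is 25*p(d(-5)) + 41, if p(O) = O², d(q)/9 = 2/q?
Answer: 365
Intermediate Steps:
d(q) = 18/q (d(q) = 9*(2/q) = 18/q)
25*p(d(-5)) + 41 = 25*(18/(-5))² + 41 = 25*(18*(-⅕))² + 41 = 25*(-18/5)² + 41 = 25*(324/25) + 41 = 324 + 41 = 365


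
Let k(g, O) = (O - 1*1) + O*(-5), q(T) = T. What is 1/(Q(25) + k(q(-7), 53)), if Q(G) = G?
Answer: -1/188 ≈ -0.0053191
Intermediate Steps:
k(g, O) = -1 - 4*O (k(g, O) = (O - 1) - 5*O = (-1 + O) - 5*O = -1 - 4*O)
1/(Q(25) + k(q(-7), 53)) = 1/(25 + (-1 - 4*53)) = 1/(25 + (-1 - 212)) = 1/(25 - 213) = 1/(-188) = -1/188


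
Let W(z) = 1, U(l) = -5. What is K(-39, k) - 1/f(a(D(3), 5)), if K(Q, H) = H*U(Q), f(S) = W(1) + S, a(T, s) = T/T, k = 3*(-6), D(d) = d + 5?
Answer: 179/2 ≈ 89.500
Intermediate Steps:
D(d) = 5 + d
k = -18
a(T, s) = 1
f(S) = 1 + S
K(Q, H) = -5*H (K(Q, H) = H*(-5) = -5*H)
K(-39, k) - 1/f(a(D(3), 5)) = -5*(-18) - 1/(1 + 1) = 90 - 1/2 = 179/2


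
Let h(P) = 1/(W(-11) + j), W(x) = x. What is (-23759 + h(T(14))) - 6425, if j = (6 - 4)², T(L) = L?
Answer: -211289/7 ≈ -30184.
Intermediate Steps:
j = 4 (j = 2² = 4)
h(P) = -⅐ (h(P) = 1/(-11 + 4) = 1/(-7) = -⅐)
(-23759 + h(T(14))) - 6425 = (-23759 - ⅐) - 6425 = -166314/7 - 6425 = -211289/7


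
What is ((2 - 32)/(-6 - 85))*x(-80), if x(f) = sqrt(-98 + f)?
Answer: 30*I*sqrt(178)/91 ≈ 4.3984*I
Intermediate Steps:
((2 - 32)/(-6 - 85))*x(-80) = ((2 - 32)/(-6 - 85))*sqrt(-98 - 80) = (-30/(-91))*sqrt(-178) = (-30*(-1/91))*(I*sqrt(178)) = 30*(I*sqrt(178))/91 = 30*I*sqrt(178)/91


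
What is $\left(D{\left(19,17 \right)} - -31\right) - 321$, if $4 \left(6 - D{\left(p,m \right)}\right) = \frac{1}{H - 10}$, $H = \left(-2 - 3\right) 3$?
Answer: $- \frac{28399}{100} \approx -283.99$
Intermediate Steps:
$H = -15$ ($H = \left(-5\right) 3 = -15$)
$D{\left(p,m \right)} = \frac{601}{100}$ ($D{\left(p,m \right)} = 6 - \frac{1}{4 \left(-15 - 10\right)} = 6 - \frac{1}{4 \left(-25\right)} = 6 - - \frac{1}{100} = 6 + \frac{1}{100} = \frac{601}{100}$)
$\left(D{\left(19,17 \right)} - -31\right) - 321 = \left(\frac{601}{100} - -31\right) - 321 = \left(\frac{601}{100} + \left(-60 + 91\right)\right) - 321 = \left(\frac{601}{100} + 31\right) - 321 = \frac{3701}{100} - 321 = - \frac{28399}{100}$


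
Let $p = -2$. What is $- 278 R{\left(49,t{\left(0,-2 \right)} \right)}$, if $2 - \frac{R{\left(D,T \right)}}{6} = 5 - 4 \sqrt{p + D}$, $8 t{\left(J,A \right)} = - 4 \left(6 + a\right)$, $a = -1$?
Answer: $5004 - 6672 \sqrt{47} \approx -40737.0$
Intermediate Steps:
$t{\left(J,A \right)} = - \frac{5}{2}$ ($t{\left(J,A \right)} = \frac{\left(-4\right) \left(6 - 1\right)}{8} = \frac{\left(-4\right) 5}{8} = \frac{1}{8} \left(-20\right) = - \frac{5}{2}$)
$R{\left(D,T \right)} = -18 + 24 \sqrt{-2 + D}$ ($R{\left(D,T \right)} = 12 - 6 \left(5 - 4 \sqrt{-2 + D}\right) = 12 + \left(-30 + 24 \sqrt{-2 + D}\right) = -18 + 24 \sqrt{-2 + D}$)
$- 278 R{\left(49,t{\left(0,-2 \right)} \right)} = - 278 \left(-18 + 24 \sqrt{-2 + 49}\right) = - 278 \left(-18 + 24 \sqrt{47}\right) = 5004 - 6672 \sqrt{47}$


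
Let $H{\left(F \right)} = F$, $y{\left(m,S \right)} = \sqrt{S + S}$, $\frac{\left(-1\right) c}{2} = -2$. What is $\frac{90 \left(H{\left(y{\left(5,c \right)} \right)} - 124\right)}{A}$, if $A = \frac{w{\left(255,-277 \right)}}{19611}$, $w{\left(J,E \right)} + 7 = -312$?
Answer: $\frac{218858760}{319} - \frac{3529980 \sqrt{2}}{319} \approx 6.7043 \cdot 10^{5}$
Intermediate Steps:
$c = 4$ ($c = \left(-2\right) \left(-2\right) = 4$)
$y{\left(m,S \right)} = \sqrt{2} \sqrt{S}$ ($y{\left(m,S \right)} = \sqrt{2 S} = \sqrt{2} \sqrt{S}$)
$w{\left(J,E \right)} = -319$ ($w{\left(J,E \right)} = -7 - 312 = -319$)
$A = - \frac{319}{19611} \approx -0.016266$
$\frac{90 \left(H{\left(y{\left(5,c \right)} \right)} - 124\right)}{A} = \frac{90 \left(\sqrt{2} \sqrt{4} - 124\right)}{- \frac{319}{19611}} = 90 \left(\sqrt{2} \cdot 2 - 124\right) \left(- \frac{19611}{319}\right) = 90 \left(2 \sqrt{2} - 124\right) \left(- \frac{19611}{319}\right) = 90 \left(-124 + 2 \sqrt{2}\right) \left(- \frac{19611}{319}\right) = \left(-11160 + 180 \sqrt{2}\right) \left(- \frac{19611}{319}\right) = \frac{218858760}{319} - \frac{3529980 \sqrt{2}}{319}$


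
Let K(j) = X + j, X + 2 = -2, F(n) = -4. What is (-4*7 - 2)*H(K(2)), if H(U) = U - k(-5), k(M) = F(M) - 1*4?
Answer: -180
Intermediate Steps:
k(M) = -8 (k(M) = -4 - 1*4 = -4 - 4 = -8)
X = -4 (X = -2 - 2 = -4)
K(j) = -4 + j
H(U) = 8 + U (H(U) = U - 1*(-8) = U + 8 = 8 + U)
(-4*7 - 2)*H(K(2)) = (-4*7 - 2)*(8 + (-4 + 2)) = (-28 - 2)*(8 - 2) = -30*6 = -180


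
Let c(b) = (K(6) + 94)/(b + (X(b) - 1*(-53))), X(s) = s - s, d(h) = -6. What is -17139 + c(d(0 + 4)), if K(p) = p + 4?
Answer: -805429/47 ≈ -17137.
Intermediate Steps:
X(s) = 0
K(p) = 4 + p
c(b) = 104/(53 + b) (c(b) = ((4 + 6) + 94)/(b + (0 - 1*(-53))) = (10 + 94)/(b + (0 + 53)) = 104/(b + 53) = 104/(53 + b))
-17139 + c(d(0 + 4)) = -17139 + 104/(53 - 6) = -17139 + 104/47 = -805429/47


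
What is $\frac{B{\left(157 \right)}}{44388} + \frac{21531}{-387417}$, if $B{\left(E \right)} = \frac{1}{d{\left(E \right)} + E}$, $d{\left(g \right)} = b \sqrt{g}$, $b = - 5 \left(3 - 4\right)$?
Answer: $- \frac{42051464093}{756653295024} - \frac{5 \sqrt{157}}{919896912} \approx -0.055576$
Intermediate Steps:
$b = 5$ ($b = \left(-5\right) \left(-1\right) = 5$)
$d{\left(g \right)} = 5 \sqrt{g}$
$B{\left(E \right)} = \frac{1}{E + 5 \sqrt{E}}$ ($B{\left(E \right)} = \frac{1}{5 \sqrt{E} + E} = \frac{1}{E + 5 \sqrt{E}}$)
$\frac{B{\left(157 \right)}}{44388} + \frac{21531}{-387417} = \frac{1}{\left(157 + 5 \sqrt{157}\right) 44388} + \frac{21531}{-387417} = \frac{1}{157 + 5 \sqrt{157}} \cdot \frac{1}{44388} + 21531 \left(- \frac{1}{387417}\right) = \frac{1}{44388 \left(157 + 5 \sqrt{157}\right)} - \frac{7177}{129139} = - \frac{7177}{129139} + \frac{1}{44388 \left(157 + 5 \sqrt{157}\right)}$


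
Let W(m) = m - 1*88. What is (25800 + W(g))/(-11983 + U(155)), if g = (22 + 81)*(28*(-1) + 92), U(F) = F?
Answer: -8076/2957 ≈ -2.7311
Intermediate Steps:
g = 6592 (g = 103*(-28 + 92) = 103*64 = 6592)
W(m) = -88 + m (W(m) = m - 88 = -88 + m)
(25800 + W(g))/(-11983 + U(155)) = (25800 + (-88 + 6592))/(-11983 + 155) = (25800 + 6504)/(-11828) = 32304*(-1/11828) = -8076/2957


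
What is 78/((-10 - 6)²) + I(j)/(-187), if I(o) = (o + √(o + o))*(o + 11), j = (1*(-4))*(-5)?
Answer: -72067/23936 - 62*√10/187 ≈ -4.0593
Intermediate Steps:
j = 20 (j = -4*(-5) = 20)
I(o) = (11 + o)*(o + √2*√o) (I(o) = (o + √(2*o))*(11 + o) = (o + √2*√o)*(11 + o) = (11 + o)*(o + √2*√o))
78/((-10 - 6)²) + I(j)/(-187) = 78/((-10 - 6)²) + (20² + 11*20 + √2*20^(3/2) + 11*√2*√20)/(-187) = 78/((-16)²) + (400 + 220 + √2*(40*√5) + 11*√2*(2*√5))*(-1/187) = 78/256 + (400 + 220 + 40*√10 + 22*√10)*(-1/187) = 78*(1/256) + (620 + 62*√10)*(-1/187) = 39/128 + (-620/187 - 62*√10/187) = -72067/23936 - 62*√10/187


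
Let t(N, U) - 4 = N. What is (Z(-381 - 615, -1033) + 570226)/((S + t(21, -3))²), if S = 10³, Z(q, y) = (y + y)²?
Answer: 4838582/1050625 ≈ 4.6054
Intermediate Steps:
t(N, U) = 4 + N
Z(q, y) = 4*y² (Z(q, y) = (2*y)² = 4*y²)
S = 1000
(Z(-381 - 615, -1033) + 570226)/((S + t(21, -3))²) = (4*(-1033)² + 570226)/((1000 + (4 + 21))²) = (4*1067089 + 570226)/((1000 + 25)²) = (4268356 + 570226)/(1025²) = 4838582/1050625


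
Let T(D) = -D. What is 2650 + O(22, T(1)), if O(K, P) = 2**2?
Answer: 2654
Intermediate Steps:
O(K, P) = 4
2650 + O(22, T(1)) = 2650 + 4 = 2654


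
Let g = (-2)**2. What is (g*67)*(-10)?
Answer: -2680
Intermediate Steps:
g = 4
(g*67)*(-10) = (4*67)*(-10) = 268*(-10) = -2680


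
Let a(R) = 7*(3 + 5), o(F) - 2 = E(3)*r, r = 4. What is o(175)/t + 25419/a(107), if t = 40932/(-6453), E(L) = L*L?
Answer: 9506653/21224 ≈ 447.92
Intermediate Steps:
E(L) = L²
t = -1516/239 (t = 40932*(-1/6453) = -1516/239 ≈ -6.3431)
o(F) = 38 (o(F) = 2 + 3²*4 = 2 + 9*4 = 2 + 36 = 38)
a(R) = 56 (a(R) = 7*8 = 56)
o(175)/t + 25419/a(107) = 38/(-1516/239) + 25419/56 = 38*(-239/1516) + 25419*(1/56) = -4541/758 + 25419/56 = 9506653/21224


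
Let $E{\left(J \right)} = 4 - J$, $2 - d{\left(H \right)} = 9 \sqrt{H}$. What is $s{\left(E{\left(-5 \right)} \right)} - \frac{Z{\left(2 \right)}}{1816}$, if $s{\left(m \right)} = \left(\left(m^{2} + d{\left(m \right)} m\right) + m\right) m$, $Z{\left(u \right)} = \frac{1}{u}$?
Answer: $- \frac{4412881}{3632} \approx -1215.0$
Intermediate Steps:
$d{\left(H \right)} = 2 - 9 \sqrt{H}$
$s{\left(m \right)} = m \left(m + m^{2} + m \left(2 - 9 \sqrt{m}\right)\right)$ ($s{\left(m \right)} = \left(\left(m^{2} + \left(2 - 9 \sqrt{m}\right) m\right) + m\right) m = \left(\left(m^{2} + m \left(2 - 9 \sqrt{m}\right)\right) + m\right) m = \left(m + m^{2} + m \left(2 - 9 \sqrt{m}\right)\right) m = m \left(m + m^{2} + m \left(2 - 9 \sqrt{m}\right)\right)$)
$s{\left(E{\left(-5 \right)} \right)} - \frac{Z{\left(2 \right)}}{1816} = \left(4 - -5\right)^{2} \left(3 + \left(4 - -5\right) - 9 \sqrt{4 - -5}\right) - \frac{1}{2 \cdot 1816} = \left(4 + 5\right)^{2} \left(3 + \left(4 + 5\right) - 9 \sqrt{4 + 5}\right) - \frac{1}{2} \cdot \frac{1}{1816} = 9^{2} \left(3 + 9 - 9 \sqrt{9}\right) - \frac{1}{3632} = 81 \left(3 + 9 - 27\right) - \frac{1}{3632} = 81 \left(-15\right) - \frac{1}{3632} = -1215 - \frac{1}{3632} = - \frac{4412881}{3632}$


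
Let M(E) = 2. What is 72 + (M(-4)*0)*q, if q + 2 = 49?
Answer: 72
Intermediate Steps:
q = 47 (q = -2 + 49 = 47)
72 + (M(-4)*0)*q = 72 + (2*0)*47 = 72 + 0*47 = 72 + 0 = 72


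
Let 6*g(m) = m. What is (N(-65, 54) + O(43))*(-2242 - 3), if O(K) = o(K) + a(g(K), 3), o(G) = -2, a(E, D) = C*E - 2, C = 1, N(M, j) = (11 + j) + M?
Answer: -42655/6 ≈ -7109.2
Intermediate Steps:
g(m) = m/6
N(M, j) = 11 + M + j
a(E, D) = -2 + E (a(E, D) = 1*E - 2 = E - 2 = -2 + E)
O(K) = -4 + K/6 (O(K) = -2 + (-2 + K/6) = -4 + K/6)
(N(-65, 54) + O(43))*(-2242 - 3) = ((11 - 65 + 54) + (-4 + (⅙)*43))*(-2242 - 3) = (0 + (-4 + 43/6))*(-2245) = (0 + 19/6)*(-2245) = (19/6)*(-2245) = -42655/6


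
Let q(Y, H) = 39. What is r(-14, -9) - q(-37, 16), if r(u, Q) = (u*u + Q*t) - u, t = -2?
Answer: 189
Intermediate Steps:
r(u, Q) = u**2 - u - 2*Q (r(u, Q) = (u*u + Q*(-2)) - u = (u**2 - 2*Q) - u = u**2 - u - 2*Q)
r(-14, -9) - q(-37, 16) = ((-14)**2 - 1*(-14) - 2*(-9)) - 1*39 = (196 + 14 + 18) - 39 = 228 - 39 = 189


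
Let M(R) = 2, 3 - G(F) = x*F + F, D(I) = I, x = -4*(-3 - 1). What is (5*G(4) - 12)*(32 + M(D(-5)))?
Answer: -11458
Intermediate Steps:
x = 16 (x = -4*(-4) = 16)
G(F) = 3 - 17*F (G(F) = 3 - (16*F + F) = 3 - 17*F)
(5*G(4) - 12)*(32 + M(D(-5))) = (5*(3 - 17*4) - 12)*(32 + 2) = (5*(3 - 68) - 12)*34 = (5*(-65) - 12)*34 = (-325 - 12)*34 = -337*34 = -11458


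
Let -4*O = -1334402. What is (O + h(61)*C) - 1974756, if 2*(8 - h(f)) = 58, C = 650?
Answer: -3309611/2 ≈ -1.6548e+6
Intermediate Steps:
O = 667201/2 (O = -¼*(-1334402) = 667201/2 ≈ 3.3360e+5)
h(f) = -21 (h(f) = 8 - ½*58 = 8 - 29 = -21)
(O + h(61)*C) - 1974756 = (667201/2 - 21*650) - 1974756 = (667201/2 - 13650) - 1974756 = 639901/2 - 1974756 = -3309611/2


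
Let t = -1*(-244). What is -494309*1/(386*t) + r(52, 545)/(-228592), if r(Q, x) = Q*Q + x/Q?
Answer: -736129833301/139943108032 ≈ -5.2602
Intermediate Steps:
t = 244
r(Q, x) = Q² + x/Q
-494309*1/(386*t) + r(52, 545)/(-228592) = -494309/(386*244) + ((545 + 52³)/52)/(-228592) = -494309/94184 + ((545 + 140608)/52)*(-1/228592) = -494309*1/94184 + ((1/52)*141153)*(-1/228592) = -494309/94184 + (141153/52)*(-1/228592) = -494309/94184 - 141153/11886784 = -736129833301/139943108032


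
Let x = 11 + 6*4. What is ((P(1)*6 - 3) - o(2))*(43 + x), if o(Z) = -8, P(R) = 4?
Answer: 2262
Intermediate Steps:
x = 35 (x = 11 + 24 = 35)
((P(1)*6 - 3) - o(2))*(43 + x) = ((4*6 - 3) - 1*(-8))*(43 + 35) = ((24 - 3) + 8)*78 = (21 + 8)*78 = 29*78 = 2262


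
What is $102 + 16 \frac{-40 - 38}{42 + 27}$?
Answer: $\frac{1930}{23} \approx 83.913$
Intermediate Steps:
$102 + 16 \frac{-40 - 38}{42 + 27} = 102 + 16 \left(- \frac{78}{69}\right) = 102 + 16 \left(\left(-78\right) \frac{1}{69}\right) = 102 + 16 \left(- \frac{26}{23}\right) = 102 - \frac{416}{23} = \frac{1930}{23}$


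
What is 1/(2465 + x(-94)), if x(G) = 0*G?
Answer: 1/2465 ≈ 0.00040568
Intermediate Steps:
x(G) = 0
1/(2465 + x(-94)) = 1/(2465 + 0) = 1/2465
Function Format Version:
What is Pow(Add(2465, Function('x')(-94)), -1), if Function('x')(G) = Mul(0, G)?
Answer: Rational(1, 2465) ≈ 0.00040568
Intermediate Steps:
Function('x')(G) = 0
Pow(Add(2465, Function('x')(-94)), -1) = Pow(Add(2465, 0), -1) = Pow(2465, -1) = Rational(1, 2465)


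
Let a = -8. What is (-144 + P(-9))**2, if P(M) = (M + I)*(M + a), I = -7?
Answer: 16384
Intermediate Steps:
P(M) = (-8 + M)*(-7 + M) (P(M) = (M - 7)*(M - 8) = (-7 + M)*(-8 + M) = (-8 + M)*(-7 + M))
(-144 + P(-9))**2 = (-144 + (56 + (-9)**2 - 15*(-9)))**2 = (-144 + (56 + 81 + 135))**2 = (-144 + 272)**2 = 128**2 = 16384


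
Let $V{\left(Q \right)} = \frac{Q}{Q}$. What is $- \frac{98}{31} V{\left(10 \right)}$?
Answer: $- \frac{98}{31} \approx -3.1613$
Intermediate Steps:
$V{\left(Q \right)} = 1$
$- \frac{98}{31} V{\left(10 \right)} = - \frac{98}{31} \cdot 1 = \left(-98\right) \frac{1}{31} \cdot 1 = \left(- \frac{98}{31}\right) 1 = - \frac{98}{31}$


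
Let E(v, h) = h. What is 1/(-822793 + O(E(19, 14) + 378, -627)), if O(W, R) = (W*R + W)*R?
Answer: 1/153037991 ≈ 6.5343e-9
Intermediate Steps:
O(W, R) = R*(W + R*W) (O(W, R) = (R*W + W)*R = (W + R*W)*R = R*(W + R*W))
1/(-822793 + O(E(19, 14) + 378, -627)) = 1/(-822793 - 627*(14 + 378)*(1 - 627)) = 1/(-822793 - 627*392*(-626)) = 1/(-822793 + 153860784) = 1/153037991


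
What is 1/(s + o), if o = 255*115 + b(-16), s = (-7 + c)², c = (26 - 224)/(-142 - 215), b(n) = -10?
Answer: 14161/415718004 ≈ 3.4064e-5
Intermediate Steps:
c = 66/119 (c = -198/(-357) = -198*(-1/357) = 66/119 ≈ 0.55462)
s = 588289/14161 (s = (-7 + 66/119)² = (-767/119)² = 588289/14161 ≈ 41.543)
o = 29315 (o = 255*115 - 10 = 29325 - 10 = 29315)
1/(s + o) = 1/(588289/14161 + 29315) = 1/(415718004/14161) = 14161/415718004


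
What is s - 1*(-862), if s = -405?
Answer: 457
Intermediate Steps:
s - 1*(-862) = -405 - 1*(-862) = -405 + 862 = 457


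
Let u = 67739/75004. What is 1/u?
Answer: 75004/67739 ≈ 1.1073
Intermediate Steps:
u = 67739/75004 (u = 67739*(1/75004) = 67739/75004 ≈ 0.90314)
1/u = 1/(67739/75004) = 75004/67739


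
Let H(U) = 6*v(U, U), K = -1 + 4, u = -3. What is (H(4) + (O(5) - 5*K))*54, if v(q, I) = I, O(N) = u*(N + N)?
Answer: -1134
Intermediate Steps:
K = 3
O(N) = -6*N (O(N) = -3*(N + N) = -6*N)
H(U) = 6*U
(H(4) + (O(5) - 5*K))*54 = (6*4 + (-6*5 - 5*3))*54 = (24 + (-30 - 15))*54 = (24 - 45)*54 = -21*54 = -1134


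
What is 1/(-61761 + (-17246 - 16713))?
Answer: -1/95720 ≈ -1.0447e-5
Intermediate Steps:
1/(-61761 + (-17246 - 16713)) = 1/(-61761 - 33959) = 1/(-95720) = -1/95720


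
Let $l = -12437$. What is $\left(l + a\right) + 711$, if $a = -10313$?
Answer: $-22039$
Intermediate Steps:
$\left(l + a\right) + 711 = \left(-12437 - 10313\right) + 711 = -22750 + 711 = -22039$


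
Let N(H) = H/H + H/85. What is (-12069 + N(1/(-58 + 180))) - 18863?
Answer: -320754469/10370 ≈ -30931.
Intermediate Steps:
N(H) = 1 + H/85 (N(H) = 1 + H*(1/85) = 1 + H/85)
(-12069 + N(1/(-58 + 180))) - 18863 = (-12069 + (1 + 1/(85*(-58 + 180)))) - 18863 = (-12069 + (1 + (1/85)/122)) - 18863 = (-12069 + (1 + (1/85)*(1/122))) - 18863 = (-12069 + (1 + 1/10370)) - 18863 = (-12069 + 10371/10370) - 18863 = -125145159/10370 - 18863 = -320754469/10370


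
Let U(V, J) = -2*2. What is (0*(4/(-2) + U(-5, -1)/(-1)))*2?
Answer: 0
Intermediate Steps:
U(V, J) = -4
(0*(4/(-2) + U(-5, -1)/(-1)))*2 = (0*(4/(-2) - 4/(-1)))*2 = (0*(4*(-½) - 4*(-1)))*2 = (0*(-2 + 4))*2 = (0*2)*2 = 0*2 = 0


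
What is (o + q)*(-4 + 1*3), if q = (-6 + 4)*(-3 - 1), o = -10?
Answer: 2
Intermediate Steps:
q = 8 (q = -2*(-4) = 8)
(o + q)*(-4 + 1*3) = (-10 + 8)*(-4 + 1*3) = -2*(-4 + 3) = -2*(-1) = 2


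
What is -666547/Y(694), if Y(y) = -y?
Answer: 666547/694 ≈ 960.44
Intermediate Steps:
-666547/Y(694) = -666547/((-1*694)) = -666547/(-694) = -666547*(-1/694) = 666547/694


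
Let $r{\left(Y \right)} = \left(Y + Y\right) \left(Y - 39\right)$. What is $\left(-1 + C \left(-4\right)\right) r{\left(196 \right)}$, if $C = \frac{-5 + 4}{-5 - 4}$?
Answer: $- \frac{800072}{9} \approx -88897.0$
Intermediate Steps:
$C = \frac{1}{9}$ ($C = - \frac{1}{-9} = \left(-1\right) \left(- \frac{1}{9}\right) = \frac{1}{9} \approx 0.11111$)
$r{\left(Y \right)} = 2 Y \left(-39 + Y\right)$
$\left(-1 + C \left(-4\right)\right) r{\left(196 \right)} = \left(-1 + \frac{1}{9} \left(-4\right)\right) 2 \cdot 196 \left(-39 + 196\right) = \left(-1 - \frac{4}{9}\right) 2 \cdot 196 \cdot 157 = \left(- \frac{13}{9}\right) 61544 = - \frac{800072}{9}$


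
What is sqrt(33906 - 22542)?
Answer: 2*sqrt(2841) ≈ 106.60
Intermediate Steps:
sqrt(33906 - 22542) = sqrt(11364) = 2*sqrt(2841)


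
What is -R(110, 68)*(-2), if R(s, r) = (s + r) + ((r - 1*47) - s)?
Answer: 178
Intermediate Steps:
R(s, r) = -47 + 2*r (R(s, r) = (r + s) + ((r - 47) - s) = (r + s) + ((-47 + r) - s) = (r + s) + (-47 + r - s) = -47 + 2*r)
-R(110, 68)*(-2) = -(-47 + 2*68)*(-2) = -(-47 + 136)*(-2) = -89*(-2) = -1*(-178) = 178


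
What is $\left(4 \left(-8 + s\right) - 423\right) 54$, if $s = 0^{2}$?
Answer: $-24570$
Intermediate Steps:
$s = 0$
$\left(4 \left(-8 + s\right) - 423\right) 54 = \left(4 \left(-8 + 0\right) - 423\right) 54 = \left(4 \left(-8\right) - 423\right) 54 = \left(-32 - 423\right) 54 = \left(-455\right) 54 = -24570$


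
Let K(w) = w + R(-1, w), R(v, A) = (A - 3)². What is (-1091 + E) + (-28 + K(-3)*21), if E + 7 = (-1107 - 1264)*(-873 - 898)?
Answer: 4198608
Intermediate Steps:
E = 4199034 (E = -7 + (-1107 - 1264)*(-873 - 898) = -7 - 2371*(-1771) = -7 + 4199041 = 4199034)
R(v, A) = (-3 + A)²
K(w) = w + (-3 + w)²
(-1091 + E) + (-28 + K(-3)*21) = (-1091 + 4199034) + (-28 + (-3 + (-3 - 3)²)*21) = 4197943 + (-28 + (-3 + (-6)²)*21) = 4197943 + (-28 + (-3 + 36)*21) = 4197943 + (-28 + 33*21) = 4197943 + (-28 + 693) = 4197943 + 665 = 4198608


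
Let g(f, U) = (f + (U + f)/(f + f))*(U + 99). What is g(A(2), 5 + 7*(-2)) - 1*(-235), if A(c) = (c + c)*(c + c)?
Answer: 27115/16 ≈ 1694.7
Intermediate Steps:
A(c) = 4*c**2 (A(c) = (2*c)*(2*c) = 4*c**2)
g(f, U) = (99 + U)*(f + (U + f)/(2*f)) (g(f, U) = (f + (U + f)/((2*f)))*(99 + U) = (f + (U + f)*(1/(2*f)))*(99 + U) = (f + (U + f)/(2*f))*(99 + U) = (99 + U)*(f + (U + f)/(2*f)))
g(A(2), 5 + 7*(-2)) - 1*(-235) = ((5 + 7*(-2))**2 + 99*(5 + 7*(-2)) + (4*2**2)*(99 + (5 + 7*(-2)) + 198*(4*2**2) + 2*(5 + 7*(-2))*(4*2**2)))/(2*((4*2**2))) - 1*(-235) = ((5 - 14)**2 + 99*(5 - 14) + (4*4)*(99 + (5 - 14) + 198*(4*4) + 2*(5 - 14)*(4*4)))/(2*((4*4))) + 235 = (1/2)*((-9)**2 + 99*(-9) + 16*(99 - 9 + 198*16 + 2*(-9)*16))/16 + 235 = (1/2)*(1/16)*(81 - 891 + 16*(99 - 9 + 3168 - 288)) + 235 = (1/2)*(1/16)*(81 - 891 + 16*2970) + 235 = (1/2)*(1/16)*(81 - 891 + 47520) + 235 = (1/2)*(1/16)*46710 + 235 = 23355/16 + 235 = 27115/16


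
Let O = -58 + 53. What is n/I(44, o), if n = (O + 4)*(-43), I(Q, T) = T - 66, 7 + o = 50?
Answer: -43/23 ≈ -1.8696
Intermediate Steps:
o = 43 (o = -7 + 50 = 43)
I(Q, T) = -66 + T
O = -5
n = 43 (n = (-5 + 4)*(-43) = -1*(-43) = 43)
n/I(44, o) = 43/(-66 + 43) = 43/(-23) = 43*(-1/23) = -43/23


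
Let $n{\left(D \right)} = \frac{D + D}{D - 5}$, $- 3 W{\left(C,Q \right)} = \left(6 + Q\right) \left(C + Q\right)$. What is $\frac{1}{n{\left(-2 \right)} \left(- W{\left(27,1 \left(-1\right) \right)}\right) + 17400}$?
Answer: $\frac{21}{365920} \approx 5.739 \cdot 10^{-5}$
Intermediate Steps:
$W{\left(C,Q \right)} = - \frac{\left(6 + Q\right) \left(C + Q\right)}{3}$
$n{\left(D \right)} = \frac{2 D}{-5 + D}$
$\frac{1}{n{\left(-2 \right)} \left(- W{\left(27,1 \left(-1\right) \right)}\right) + 17400} = \frac{1}{2 \left(-2\right) \frac{1}{-5 - 2} \left(- (\left(-2\right) 27 - 2 \cdot 1 \left(-1\right) - \frac{\left(1 \left(-1\right)\right)^{2}}{3} - 9 \cdot 1 \left(-1\right))\right) + 17400} = \frac{1}{2 \left(-2\right) \frac{1}{-7} \left(- (-54 - -2 - \frac{\left(-1\right)^{2}}{3} - 9 \left(-1\right))\right) + 17400} = \frac{1}{2 \left(-2\right) \left(- \frac{1}{7}\right) \left(- (-54 + 2 - \frac{1}{3} + 9)\right) + 17400} = \frac{1}{\frac{4 \left(- (-54 + 2 - \frac{1}{3} + 9)\right)}{7} + 17400} = \frac{1}{\frac{4 \left(\left(-1\right) \left(- \frac{130}{3}\right)\right)}{7} + 17400} = \frac{1}{\frac{4}{7} \cdot \frac{130}{3} + 17400} = \frac{1}{\frac{520}{21} + 17400} = \frac{1}{\frac{365920}{21}} = \frac{21}{365920}$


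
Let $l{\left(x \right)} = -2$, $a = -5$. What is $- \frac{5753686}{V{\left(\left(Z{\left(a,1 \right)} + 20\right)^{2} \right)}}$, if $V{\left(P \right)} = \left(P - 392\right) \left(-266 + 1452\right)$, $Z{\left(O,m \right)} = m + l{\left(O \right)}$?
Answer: $\frac{2876843}{18383} \approx 156.49$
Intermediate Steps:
$Z{\left(O,m \right)} = -2 + m$ ($Z{\left(O,m \right)} = m - 2 = -2 + m$)
$V{\left(P \right)} = -464912 + 1186 P$ ($V{\left(P \right)} = \left(-392 + P\right) 1186 = -464912 + 1186 P$)
$- \frac{5753686}{V{\left(\left(Z{\left(a,1 \right)} + 20\right)^{2} \right)}} = - \frac{5753686}{-464912 + 1186 \left(\left(-2 + 1\right) + 20\right)^{2}} = - \frac{5753686}{-464912 + 1186 \left(-1 + 20\right)^{2}} = - \frac{5753686}{-464912 + 1186 \cdot 19^{2}} = - \frac{5753686}{-464912 + 1186 \cdot 361} = - \frac{5753686}{-464912 + 428146} = - \frac{5753686}{-36766} = \left(-5753686\right) \left(- \frac{1}{36766}\right) = \frac{2876843}{18383}$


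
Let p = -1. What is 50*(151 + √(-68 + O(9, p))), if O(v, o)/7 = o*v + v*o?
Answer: 7550 + 50*I*√194 ≈ 7550.0 + 696.42*I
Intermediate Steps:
O(v, o) = 14*o*v (O(v, o) = 7*(o*v + v*o) = 7*(o*v + o*v) = 7*(2*o*v) = 14*o*v)
50*(151 + √(-68 + O(9, p))) = 50*(151 + √(-68 + 14*(-1)*9)) = 50*(151 + √(-68 - 126)) = 50*(151 + √(-194)) = 50*(151 + I*√194) = 7550 + 50*I*√194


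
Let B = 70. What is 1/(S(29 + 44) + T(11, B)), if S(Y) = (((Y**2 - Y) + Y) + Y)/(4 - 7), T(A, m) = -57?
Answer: -3/5573 ≈ -0.00053831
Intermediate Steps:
S(Y) = -Y/3 - Y**2/3 (S(Y) = (Y**2 + Y)/(-3) = (Y + Y**2)*(-1/3) = -Y/3 - Y**2/3)
1/(S(29 + 44) + T(11, B)) = 1/(-(29 + 44)*(1 + (29 + 44))/3 - 57) = 1/(-1/3*73*(1 + 73) - 57) = 1/(-1/3*73*74 - 57) = 1/(-5402/3 - 57) = 1/(-5573/3) = -3/5573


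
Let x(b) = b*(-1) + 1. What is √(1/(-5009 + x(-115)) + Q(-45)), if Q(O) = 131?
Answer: √3136324926/4893 ≈ 11.446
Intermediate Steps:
x(b) = 1 - b (x(b) = -b + 1 = 1 - b)
√(1/(-5009 + x(-115)) + Q(-45)) = √(1/(-5009 + (1 - 1*(-115))) + 131) = √(1/(-5009 + (1 + 115)) + 131) = √(1/(-5009 + 116) + 131) = √(1/(-4893) + 131) = √(-1/4893 + 131) = √(640982/4893) = √3136324926/4893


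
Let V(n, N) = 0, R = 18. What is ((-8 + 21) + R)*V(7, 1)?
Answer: 0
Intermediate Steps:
((-8 + 21) + R)*V(7, 1) = ((-8 + 21) + 18)*0 = (13 + 18)*0 = 31*0 = 0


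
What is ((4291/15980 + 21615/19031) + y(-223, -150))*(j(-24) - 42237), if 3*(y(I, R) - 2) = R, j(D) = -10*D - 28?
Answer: 119102787902195/60823076 ≈ 1.9582e+6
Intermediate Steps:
j(D) = -28 - 10*D
y(I, R) = 2 + R/3
((4291/15980 + 21615/19031) + y(-223, -150))*(j(-24) - 42237) = ((4291/15980 + 21615/19031) + (2 + (⅓)*(-150)))*((-28 - 10*(-24)) - 42237) = ((4291*(1/15980) + 21615*(1/19031)) + (2 - 50))*((-28 + 240) - 42237) = ((4291/15980 + 21615/19031) - 48)*(212 - 42237) = (427069721/304115380 - 48)*(-42025) = -14170468519/304115380*(-42025) = 119102787902195/60823076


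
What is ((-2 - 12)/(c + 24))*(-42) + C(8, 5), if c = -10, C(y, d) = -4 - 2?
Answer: 36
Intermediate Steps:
C(y, d) = -6
((-2 - 12)/(c + 24))*(-42) + C(8, 5) = ((-2 - 12)/(-10 + 24))*(-42) - 6 = -14/14*(-42) - 6 = -14*1/14*(-42) - 6 = -1*(-42) - 6 = 42 - 6 = 36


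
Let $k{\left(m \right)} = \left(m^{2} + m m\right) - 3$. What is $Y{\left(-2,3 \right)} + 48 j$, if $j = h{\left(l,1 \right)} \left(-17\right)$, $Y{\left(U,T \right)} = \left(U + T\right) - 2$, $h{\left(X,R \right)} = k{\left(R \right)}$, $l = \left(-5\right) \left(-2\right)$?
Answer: $815$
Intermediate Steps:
$k{\left(m \right)} = -3 + 2 m^{2}$ ($k{\left(m \right)} = \left(m^{2} + m^{2}\right) - 3 = 2 m^{2} - 3 = -3 + 2 m^{2}$)
$l = 10$
$h{\left(X,R \right)} = -3 + 2 R^{2}$
$Y{\left(U,T \right)} = -2 + T + U$ ($Y{\left(U,T \right)} = \left(T + U\right) - 2 = -2 + T + U$)
$j = 17$ ($j = \left(-3 + 2 \cdot 1^{2}\right) \left(-17\right) = \left(-3 + 2 \cdot 1\right) \left(-17\right) = \left(-3 + 2\right) \left(-17\right) = \left(-1\right) \left(-17\right) = 17$)
$Y{\left(-2,3 \right)} + 48 j = \left(-2 + 3 - 2\right) + 48 \cdot 17 = -1 + 816 = 815$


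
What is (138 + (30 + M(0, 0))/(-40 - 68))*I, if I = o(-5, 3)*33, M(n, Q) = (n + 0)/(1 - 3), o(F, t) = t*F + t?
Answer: -54538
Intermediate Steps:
o(F, t) = t + F*t (o(F, t) = F*t + t = t + F*t)
M(n, Q) = -n/2 (M(n, Q) = n/(-2) = n*(-½) = -n/2)
I = -396 (I = (3*(1 - 5))*33 = (3*(-4))*33 = -12*33 = -396)
(138 + (30 + M(0, 0))/(-40 - 68))*I = (138 + (30 - ½*0)/(-40 - 68))*(-396) = (138 + (30 + 0)/(-108))*(-396) = (138 + 30*(-1/108))*(-396) = (138 - 5/18)*(-396) = (2479/18)*(-396) = -54538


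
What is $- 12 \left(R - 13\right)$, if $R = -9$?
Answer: $264$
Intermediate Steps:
$- 12 \left(R - 13\right) = - 12 \left(-9 - 13\right) = \left(-12\right) \left(-22\right) = 264$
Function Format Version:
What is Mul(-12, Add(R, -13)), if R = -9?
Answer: 264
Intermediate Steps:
Mul(-12, Add(R, -13)) = Mul(-12, Add(-9, -13)) = Mul(-12, -22) = 264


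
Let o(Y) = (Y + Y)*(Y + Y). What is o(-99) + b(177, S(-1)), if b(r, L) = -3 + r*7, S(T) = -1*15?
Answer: 40440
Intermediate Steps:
o(Y) = 4*Y² (o(Y) = (2*Y)*(2*Y) = 4*Y²)
S(T) = -15
b(r, L) = -3 + 7*r
o(-99) + b(177, S(-1)) = 4*(-99)² + (-3 + 7*177) = 4*9801 + (-3 + 1239) = 39204 + 1236 = 40440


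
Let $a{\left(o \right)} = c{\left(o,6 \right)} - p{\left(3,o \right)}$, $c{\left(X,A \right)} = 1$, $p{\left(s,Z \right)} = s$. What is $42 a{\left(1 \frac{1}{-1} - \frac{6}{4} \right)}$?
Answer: $-84$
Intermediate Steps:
$a{\left(o \right)} = -2$ ($a{\left(o \right)} = 1 - 3 = -2$)
$42 a{\left(1 \frac{1}{-1} - \frac{6}{4} \right)} = 42 \left(-2\right) = -84$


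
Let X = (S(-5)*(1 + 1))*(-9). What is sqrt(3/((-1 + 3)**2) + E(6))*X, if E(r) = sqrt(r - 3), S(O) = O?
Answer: 45*sqrt(3 + 4*sqrt(3)) ≈ 141.79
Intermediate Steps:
E(r) = sqrt(-3 + r)
X = 90 (X = -5*(1 + 1)*(-9) = -5*2*(-9) = -10*(-9) = 90)
sqrt(3/((-1 + 3)**2) + E(6))*X = sqrt(3/((-1 + 3)**2) + sqrt(-3 + 6))*90 = sqrt(3/(2**2) + sqrt(3))*90 = sqrt(3/4 + sqrt(3))*90 = 90*sqrt(3/4 + sqrt(3))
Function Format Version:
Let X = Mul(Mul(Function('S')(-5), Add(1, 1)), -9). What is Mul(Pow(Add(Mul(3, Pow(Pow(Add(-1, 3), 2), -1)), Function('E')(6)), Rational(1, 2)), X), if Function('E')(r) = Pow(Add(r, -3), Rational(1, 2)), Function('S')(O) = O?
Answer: Mul(45, Pow(Add(3, Mul(4, Pow(3, Rational(1, 2)))), Rational(1, 2))) ≈ 141.79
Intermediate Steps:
Function('E')(r) = Pow(Add(-3, r), Rational(1, 2))
X = 90 (X = Mul(Mul(-5, Add(1, 1)), -9) = Mul(Mul(-5, 2), -9) = Mul(-10, -9) = 90)
Mul(Pow(Add(Mul(3, Pow(Pow(Add(-1, 3), 2), -1)), Function('E')(6)), Rational(1, 2)), X) = Mul(Pow(Add(Mul(3, Pow(Pow(Add(-1, 3), 2), -1)), Pow(Add(-3, 6), Rational(1, 2))), Rational(1, 2)), 90) = Mul(Pow(Add(Mul(3, Pow(Pow(2, 2), -1)), Pow(3, Rational(1, 2))), Rational(1, 2)), 90) = Mul(Pow(Add(Mul(3, Pow(4, -1)), Pow(3, Rational(1, 2))), Rational(1, 2)), 90) = Mul(Pow(Add(Mul(3, Rational(1, 4)), Pow(3, Rational(1, 2))), Rational(1, 2)), 90) = Mul(Pow(Add(Rational(3, 4), Pow(3, Rational(1, 2))), Rational(1, 2)), 90) = Mul(90, Pow(Add(Rational(3, 4), Pow(3, Rational(1, 2))), Rational(1, 2)))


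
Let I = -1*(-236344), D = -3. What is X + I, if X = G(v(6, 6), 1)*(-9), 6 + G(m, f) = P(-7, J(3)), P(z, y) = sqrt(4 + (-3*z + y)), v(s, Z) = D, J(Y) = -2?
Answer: 236398 - 9*sqrt(23) ≈ 2.3635e+5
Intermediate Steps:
v(s, Z) = -3
P(z, y) = sqrt(4 + y - 3*z) (P(z, y) = sqrt(4 + (y - 3*z)) = sqrt(4 + y - 3*z))
G(m, f) = -6 + sqrt(23) (G(m, f) = -6 + sqrt(4 - 2 - 3*(-7)) = -6 + sqrt(4 - 2 + 21) = -6 + sqrt(23))
X = 54 - 9*sqrt(23) (X = (-6 + sqrt(23))*(-9) = 54 - 9*sqrt(23) ≈ 10.838)
I = 236344
X + I = (54 - 9*sqrt(23)) + 236344 = 236398 - 9*sqrt(23)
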